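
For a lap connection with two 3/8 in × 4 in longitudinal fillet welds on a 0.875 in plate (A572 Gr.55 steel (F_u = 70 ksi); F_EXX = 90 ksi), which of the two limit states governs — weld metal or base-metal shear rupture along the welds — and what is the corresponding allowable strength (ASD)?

t_e = 0.707 × 0.375 = 0.2651 in; L = 8 in.
Weld metal: R_n/Ω = (1/2.0) × 0.6 × 90 × 0.2651 × 8 = 57.27 kip.
Base metal (shear rupture): R_n/Ω = (1/2.0) × 0.6 × 70 × 0.875 × 8 = 147 kip.
Governing: weld metal.

R_n/Ω ≈ 57.3 kip (weld metal governs)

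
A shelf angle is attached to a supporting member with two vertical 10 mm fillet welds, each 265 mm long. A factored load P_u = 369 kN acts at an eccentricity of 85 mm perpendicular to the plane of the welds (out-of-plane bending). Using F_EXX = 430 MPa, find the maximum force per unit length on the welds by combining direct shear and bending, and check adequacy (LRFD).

L_w = 2 × 265 = 530 mm; section modulus (unit throat) S = 2 × L²/6 = 23410 mm².
Direct shear f_v = P/L_w = 369×10³/530 = 696.2 N/mm.
Moment M = P × e = 369×10³ × 85 = 31365000 N·mm; bending f_b = M/S = 1340 N/mm.
f_max = √(f_v² + f_b²) = √(696.2² + 1340²) = 1510 N/mm.
φr_n = 0.75 × 0.6 × 430 × (0.707 × 10) = 1368 N/mm → NOT adequate.

f_max ≈ 1510 N/mm; NOT adequate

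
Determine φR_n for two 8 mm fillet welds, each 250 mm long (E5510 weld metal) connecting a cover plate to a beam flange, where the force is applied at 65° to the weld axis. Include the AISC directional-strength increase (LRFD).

E55XX → F_EXX = 550 MPa.
t_e = 0.707 × 8 = 5.656 mm; A_we = 5.656 × 500 = 2828 mm².
Directional factor: 1.0 + 0.5 sin^1.5(65°) = 1.431.
F_nw = 0.6 × 550 × 1.431 = 472.4 MPa.
φR_n = 0.75 × 472.4 × 2828 × 10⁻³ = 1002 kN.

φR_n ≈ 1000 kN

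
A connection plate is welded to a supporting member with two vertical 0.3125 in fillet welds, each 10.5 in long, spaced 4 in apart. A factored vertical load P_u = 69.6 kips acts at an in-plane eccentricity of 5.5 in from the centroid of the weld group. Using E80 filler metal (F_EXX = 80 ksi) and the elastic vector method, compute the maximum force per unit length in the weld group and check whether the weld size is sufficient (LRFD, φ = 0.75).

f_max ≈ 9.47 kip/in; NOT adequate

Total weld length L_w = 21 in. Treat welds as unit-width lines.
Polar moment about centroid: J = 2[d³/12 + d(b/2)²] = 2[10.5³/12 + 10.5×2²] = 276.9 in³.
Direct shear f_v = P/L_w = 69.6 / 21 = 3.314 kip/in (vertical).
Torsion M = P·e = 69.6 × 5.5 = 382.8 kip·in.
Critical point at (x, y) = (2, 5.25) from centroid. f_tx = M·y/J = 7.257 kip/in; f_ty = M·x/J = 2.765 kip/in.
Resultant f_max = √[f_tx² + (f_v + f_ty)²] = √[7.257² + (3.314 + 2.765)²] = 9.466 kip/in.
Capacity per unit length: φr_n = 0.75 × 0.6 × 80 × (0.707 × 0.3125) = 7.954 kip/in.
9.466 > 7.954 → NOT adequate.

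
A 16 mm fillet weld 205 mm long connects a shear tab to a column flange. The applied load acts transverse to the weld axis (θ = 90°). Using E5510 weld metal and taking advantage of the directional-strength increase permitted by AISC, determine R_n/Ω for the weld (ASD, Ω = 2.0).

E55XX → F_EXX = 550 MPa.
t_e = 0.707 × 16 = 11.31 mm; A_we = 11.31 × 205 = 2319 mm².
Directional factor: 1.0 + 0.5 sin^1.5(90°) = 1.5.
F_nw = 0.6 × 550 × 1.5 = 495 MPa.
R_n/Ω = (495 × 2319) / 2.0 × 10⁻³ = 573.9 kN.

R_n/Ω ≈ 574 kN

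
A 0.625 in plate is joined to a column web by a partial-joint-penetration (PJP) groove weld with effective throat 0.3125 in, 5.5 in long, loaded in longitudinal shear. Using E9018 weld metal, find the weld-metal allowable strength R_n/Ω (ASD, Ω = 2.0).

R_n/Ω ≈ 46.4 kips

E90XX → F_EXX = 90 ksi.
Effective throat (given) t_e = 0.3125 in.
A_we = 0.3125 × 5.5 = 1.719 in².
F_nw = 0.6 F_EXX = 54 ksi.
R_n/Ω = (54 × 1.719) / 2.0 = 46.41 kips.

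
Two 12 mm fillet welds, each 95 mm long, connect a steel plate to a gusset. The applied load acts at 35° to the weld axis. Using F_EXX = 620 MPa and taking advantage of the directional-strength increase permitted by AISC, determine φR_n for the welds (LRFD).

φR_n ≈ 547 kN

t_e = 0.707 × 12 = 8.484 mm; A_we = 8.484 × 190 = 1612 mm².
Directional factor: 1.0 + 0.5 sin^1.5(35°) = 1.217.
F_nw = 0.6 × 620 × 1.217 = 452.8 MPa.
φR_n = 0.75 × 452.8 × 1612 × 10⁻³ = 547.4 kN.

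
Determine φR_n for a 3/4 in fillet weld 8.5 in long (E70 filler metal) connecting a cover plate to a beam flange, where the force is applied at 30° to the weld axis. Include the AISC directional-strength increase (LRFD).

φR_n ≈ 167 kips

E70XX → F_EXX = 70 ksi.
t_e = 0.707 × 0.75 = 0.5302 in; A_we = 0.5302 × 8.5 = 4.507 in².
Directional factor: 1.0 + 0.5 sin^1.5(30°) = 1.177.
F_nw = 0.6 × 70 × 1.177 = 49.42 ksi.
φR_n = 0.75 × 49.42 × 4.507 = 167.1 kips.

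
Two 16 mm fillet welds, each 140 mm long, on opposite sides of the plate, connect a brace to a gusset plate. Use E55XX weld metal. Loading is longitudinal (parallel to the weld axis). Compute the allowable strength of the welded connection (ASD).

E55XX → F_EXX = 550 MPa.
Effective throat t_e = 0.707 × 16 = 11.31 mm.
Total length L = 280 mm; A_we = 11.31 × 280 = 3167 mm².
F_nw = 0.6 F_EXX = 0.6 × 550 = 330 MPa.
R_n = 330 × 3167 × 10⁻³ = 1045 kN; R_n/Ω = 1045/2.0 = 522.6 kN.

R_n/Ω ≈ 523 kN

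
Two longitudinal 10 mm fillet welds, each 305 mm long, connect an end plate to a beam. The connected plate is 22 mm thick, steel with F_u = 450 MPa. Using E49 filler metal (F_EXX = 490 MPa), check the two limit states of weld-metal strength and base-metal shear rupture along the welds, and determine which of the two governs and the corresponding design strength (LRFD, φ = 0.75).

t_e = 0.707 × 10 = 7.07 mm; L = 610 mm.
Weld metal: φR_n = 0.75 × 0.6 × 490 × 7.07 × 610 × 10⁻³ = 951 kN.
Base metal (shear rupture): φR_n = 0.75 × 0.6 × 450 × 22 × 610 × 10⁻³ = 2718 kN.
Governing: weld metal.

φR_n ≈ 951 kN (weld metal governs)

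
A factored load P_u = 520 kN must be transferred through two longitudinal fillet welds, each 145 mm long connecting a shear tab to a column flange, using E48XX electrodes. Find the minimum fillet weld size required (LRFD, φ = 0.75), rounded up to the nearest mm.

E48XX → F_EXX = 480 MPa.
Total weld length L = 290 mm.
Required throat t_e = P_u / (φ × 0.6 F_EXX × L) = 520 / (0.75 × 0.6 × 480 × 290 × 10⁻³) = 8.301 mm.
Required leg w = t_e / 0.707 = 11.74 mm → use 12 mm.

w = 12 mm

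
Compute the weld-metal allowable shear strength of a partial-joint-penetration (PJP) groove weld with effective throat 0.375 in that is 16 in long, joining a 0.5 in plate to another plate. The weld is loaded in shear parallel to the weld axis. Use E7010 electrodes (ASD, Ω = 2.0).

E70XX → F_EXX = 70 ksi.
Effective throat (given) t_e = 0.375 in.
A_we = 0.375 × 16 = 6 in².
F_nw = 0.6 F_EXX = 42 ksi.
R_n/Ω = (42 × 6) / 2.0 = 126 kips.

R_n/Ω ≈ 126 kips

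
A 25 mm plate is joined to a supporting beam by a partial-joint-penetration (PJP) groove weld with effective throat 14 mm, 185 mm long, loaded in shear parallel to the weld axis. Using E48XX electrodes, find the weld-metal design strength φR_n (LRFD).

φR_n ≈ 559 kN

E48XX → F_EXX = 480 MPa.
Effective throat (given) t_e = 14 mm.
A_we = 14 × 185 = 2590 mm².
F_nw = 0.6 F_EXX = 288 MPa.
φR_n = 0.75 × 288 × 2590 × 10⁻³ = 559.4 kN.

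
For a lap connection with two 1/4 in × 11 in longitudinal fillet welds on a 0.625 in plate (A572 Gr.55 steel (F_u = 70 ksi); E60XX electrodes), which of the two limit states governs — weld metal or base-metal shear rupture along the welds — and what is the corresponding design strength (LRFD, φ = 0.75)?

φR_n ≈ 105 kips (weld metal governs)

E60XX → F_EXX = 60 ksi.
t_e = 0.707 × 0.25 = 0.1767 in; L = 22 in.
Weld metal: φR_n = 0.75 × 0.6 × 60 × 0.1767 × 22 = 105 kips.
Base metal (shear rupture): φR_n = 0.75 × 0.6 × 70 × 0.625 × 22 = 433.1 kips.
Governing: weld metal.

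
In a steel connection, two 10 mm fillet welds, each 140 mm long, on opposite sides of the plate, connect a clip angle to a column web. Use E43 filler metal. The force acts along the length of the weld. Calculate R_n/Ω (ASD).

R_n/Ω ≈ 255 kN

E43XX → F_EXX = 430 MPa.
Effective throat t_e = 0.707 × 10 = 7.07 mm.
Total length L = 280 mm; A_we = 7.07 × 280 = 1980 mm².
F_nw = 0.6 F_EXX = 0.6 × 430 = 258 MPa.
R_n = 258 × 1980 × 10⁻³ = 510.7 kN; R_n/Ω = 510.7/2.0 = 255.4 kN.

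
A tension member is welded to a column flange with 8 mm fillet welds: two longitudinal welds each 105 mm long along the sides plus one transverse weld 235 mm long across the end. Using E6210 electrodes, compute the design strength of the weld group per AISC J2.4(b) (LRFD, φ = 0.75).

φR_n ≈ 838 kN

E62XX → F_EXX = 620 MPa.
t_e = 0.707 × 8 = 5.656 mm.
R_nwl = 0.6 × 620 × 5.656 × 210 × 10⁻³ = 441.8 kN (longitudinal, 2 welds).
R_nwt = 0.6 × 620 × 5.656 × 235 × 10⁻³ = 494.4 kN (transverse, base value).
(i) R_nwl + R_nwt = 936.3 kN; (ii) 0.85 R_nwl + 1.5 R_nwt = 1117 kN.
R_n = max = 1117 kN [governs: (ii)]; φR_n = 837.9 kN.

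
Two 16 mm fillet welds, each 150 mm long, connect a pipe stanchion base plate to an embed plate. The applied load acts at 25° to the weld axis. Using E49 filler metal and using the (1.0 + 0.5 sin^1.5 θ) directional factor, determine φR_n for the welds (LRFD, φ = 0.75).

E49XX → F_EXX = 490 MPa.
t_e = 0.707 × 16 = 11.31 mm; A_we = 11.31 × 300 = 3394 mm².
Directional factor: 1.0 + 0.5 sin^1.5(25°) = 1.137.
F_nw = 0.6 × 490 × 1.137 = 334.4 MPa.
φR_n = 0.75 × 334.4 × 3394 × 10⁻³ = 851.1 kN.

φR_n ≈ 851 kN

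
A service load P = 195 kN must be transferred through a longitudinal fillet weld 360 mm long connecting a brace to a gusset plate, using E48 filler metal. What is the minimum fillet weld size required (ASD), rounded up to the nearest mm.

w = 6 mm

E48XX → F_EXX = 480 MPa.
Total weld length L = 360 mm.
Required throat t_e = P × Ω / (0.6 F_EXX × L) = 195 × 2.0 / (0.6 × 480 × 360 × 10⁻³) = 3.762 mm.
Required leg w = t_e / 0.707 = 5.32 mm → use 6 mm.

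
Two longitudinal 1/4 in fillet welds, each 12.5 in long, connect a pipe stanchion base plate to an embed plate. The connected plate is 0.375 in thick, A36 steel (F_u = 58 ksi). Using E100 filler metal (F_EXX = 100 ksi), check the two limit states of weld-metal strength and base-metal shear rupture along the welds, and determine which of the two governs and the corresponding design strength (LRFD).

φR_n ≈ 199 kip (weld metal governs)

t_e = 0.707 × 0.25 = 0.1767 in; L = 25 in.
Weld metal: φR_n = 0.75 × 0.6 × 100 × 0.1767 × 25 = 198.8 kip.
Base metal (shear rupture): φR_n = 0.75 × 0.6 × 58 × 0.375 × 25 = 244.7 kip.
Governing: weld metal.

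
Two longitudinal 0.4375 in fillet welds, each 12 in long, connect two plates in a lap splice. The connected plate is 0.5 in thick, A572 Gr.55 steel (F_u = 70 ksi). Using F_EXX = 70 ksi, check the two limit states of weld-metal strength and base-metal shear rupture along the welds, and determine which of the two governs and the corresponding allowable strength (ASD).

R_n/Ω ≈ 156 kip (weld metal governs)

t_e = 0.707 × 0.4375 = 0.3093 in; L = 24 in.
Weld metal: R_n/Ω = (1/2.0) × 0.6 × 70 × 0.3093 × 24 = 155.9 kip.
Base metal (shear rupture): R_n/Ω = (1/2.0) × 0.6 × 70 × 0.5 × 24 = 252 kip.
Governing: weld metal.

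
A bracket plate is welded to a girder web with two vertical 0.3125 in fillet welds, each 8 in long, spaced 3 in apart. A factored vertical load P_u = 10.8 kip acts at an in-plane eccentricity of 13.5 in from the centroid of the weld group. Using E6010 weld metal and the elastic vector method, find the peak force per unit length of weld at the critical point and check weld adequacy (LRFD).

f_max ≈ 5.41 kip/in; adequate

E60XX → F_EXX = 60 ksi.
Total weld length L_w = 16 in. Treat welds as unit-width lines.
Polar moment about centroid: J = 2[d³/12 + d(b/2)²] = 2[8³/12 + 8×1.5²] = 121.3 in³.
Direct shear f_v = P/L_w = 10.8 / 16 = 0.675 kip/in (vertical).
Torsion M = P·e = 10.8 × 13.5 = 145.8 kip·in.
Critical point at (x, y) = (1.5, 4) from centroid. f_tx = M·y/J = 4.807 kip/in; f_ty = M·x/J = 1.802 kip/in.
Resultant f_max = √[f_tx² + (f_v + f_ty)²] = √[4.807² + (0.675 + 1.802)²] = 5.408 kip/in.
Capacity per unit length: φr_n = 0.75 × 0.6 × 60 × (0.707 × 0.3125) = 5.965 kip/in.
5.408 ≤ 5.965 → adequate.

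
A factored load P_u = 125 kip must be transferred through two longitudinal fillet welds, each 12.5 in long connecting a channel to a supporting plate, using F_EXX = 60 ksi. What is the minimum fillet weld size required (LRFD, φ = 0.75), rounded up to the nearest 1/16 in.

Total weld length L = 25 in.
Required throat t_e = P_u / (φ × 0.6 F_EXX × L) = 125 / (0.75 × 0.6 × 60 × 25) = 0.1852 in.
Required leg w = t_e / 0.707 = 0.2619 in → use 5/16 in.

w = 5/16 in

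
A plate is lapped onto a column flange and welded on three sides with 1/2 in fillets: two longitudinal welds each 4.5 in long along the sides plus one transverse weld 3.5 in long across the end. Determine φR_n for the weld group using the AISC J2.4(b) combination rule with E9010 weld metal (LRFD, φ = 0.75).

φR_n ≈ 185 kip

E90XX → F_EXX = 90 ksi.
t_e = 0.707 × 0.5 = 0.3535 in.
R_nwl = 0.6 × 90 × 0.3535 × 9 = 171.8 kip (longitudinal, 2 welds).
R_nwt = 0.6 × 90 × 0.3535 × 3.5 = 66.81 kip (transverse, base value).
(i) R_nwl + R_nwt = 238.6 kip; (ii) 0.85 R_nwl + 1.5 R_nwt = 246.2 kip.
R_n = max = 246.2 kip [governs: (ii)]; φR_n = 184.7 kip.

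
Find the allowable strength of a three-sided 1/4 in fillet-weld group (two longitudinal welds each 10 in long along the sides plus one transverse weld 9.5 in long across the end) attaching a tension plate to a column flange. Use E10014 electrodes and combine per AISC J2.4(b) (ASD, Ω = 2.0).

E100XX → F_EXX = 100 ksi.
t_e = 0.707 × 0.25 = 0.1767 in.
R_nwl = 0.6 × 100 × 0.1767 × 20 = 212.1 kips (longitudinal, 2 welds).
R_nwt = 0.6 × 100 × 0.1767 × 9.5 = 100.7 kips (transverse, base value).
(i) R_nwl + R_nwt = 312.8 kips; (ii) 0.85 R_nwl + 1.5 R_nwt = 331.4 kips.
R_n = max = 331.4 kips [governs: (ii)]; R_n/Ω = 165.7 kips.

R_n/Ω ≈ 166 kips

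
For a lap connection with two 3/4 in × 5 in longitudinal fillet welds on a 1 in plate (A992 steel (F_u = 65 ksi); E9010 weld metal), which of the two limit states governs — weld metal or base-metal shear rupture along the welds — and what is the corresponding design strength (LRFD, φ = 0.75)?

E90XX → F_EXX = 90 ksi.
t_e = 0.707 × 0.75 = 0.5302 in; L = 10 in.
Weld metal: φR_n = 0.75 × 0.6 × 90 × 0.5302 × 10 = 214.8 kip.
Base metal (shear rupture): φR_n = 0.75 × 0.6 × 65 × 1 × 10 = 292.5 kip.
Governing: weld metal.

φR_n ≈ 215 kip (weld metal governs)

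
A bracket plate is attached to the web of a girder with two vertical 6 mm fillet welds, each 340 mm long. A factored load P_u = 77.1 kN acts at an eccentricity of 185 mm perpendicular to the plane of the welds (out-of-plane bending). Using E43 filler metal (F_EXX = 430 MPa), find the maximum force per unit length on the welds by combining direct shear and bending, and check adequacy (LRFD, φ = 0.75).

L_w = 2 × 340 = 680 mm; section modulus (unit throat) S = 2 × L²/6 = 38530 mm².
Direct shear f_v = P/L_w = 77.1×10³/680 = 113.4 N/mm.
Moment M = P × e = 77.1×10³ × 185 = 14264000 N·mm; bending f_b = M/S = 370.2 N/mm.
f_max = √(f_v² + f_b²) = √(113.4² + 370.2²) = 387.1 N/mm.
φr_n = 0.75 × 0.6 × 430 × (0.707 × 6) = 820.8 N/mm → adequate.

f_max ≈ 387 N/mm; adequate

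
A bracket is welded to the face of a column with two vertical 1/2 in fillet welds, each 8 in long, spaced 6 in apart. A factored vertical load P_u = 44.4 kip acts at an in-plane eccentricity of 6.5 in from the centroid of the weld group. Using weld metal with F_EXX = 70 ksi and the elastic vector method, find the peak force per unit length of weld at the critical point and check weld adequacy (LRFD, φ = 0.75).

f_max ≈ 8.26 kip/in; adequate

Total weld length L_w = 16 in. Treat welds as unit-width lines.
Polar moment about centroid: J = 2[d³/12 + d(b/2)²] = 2[8³/12 + 8×3²] = 229.3 in³.
Direct shear f_v = P/L_w = 44.4 / 16 = 2.775 kip/in (vertical).
Torsion M = P·e = 44.4 × 6.5 = 288.6 kip·in.
Critical point at (x, y) = (3, 4) from centroid. f_tx = M·y/J = 5.034 kip/in; f_ty = M·x/J = 3.775 kip/in.
Resultant f_max = √[f_tx² + (f_v + f_ty)²] = √[5.034² + (2.775 + 3.775)²] = 8.261 kip/in.
Capacity per unit length: φr_n = 0.75 × 0.6 × 70 × (0.707 × 0.5) = 11.14 kip/in.
8.261 ≤ 11.14 → adequate.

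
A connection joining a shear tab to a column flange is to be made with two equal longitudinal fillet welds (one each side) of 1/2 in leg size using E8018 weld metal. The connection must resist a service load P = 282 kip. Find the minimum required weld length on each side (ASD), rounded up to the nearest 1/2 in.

L = 17 in on each side

E80XX → F_EXX = 80 ksi.
Throat t_e = 0.707 × 0.5 = 0.3535 in.
r_n/Ω = (0.6 × 80 × 0.3535) / 2.0 = 8.484 kip/in.
L_req = P / (r_n/Ω) = 282 / 8.484 = 33.24 in total.
Per side: 33.24 / 2 = 16.62 in.
Round up → use L = 17 in on each side.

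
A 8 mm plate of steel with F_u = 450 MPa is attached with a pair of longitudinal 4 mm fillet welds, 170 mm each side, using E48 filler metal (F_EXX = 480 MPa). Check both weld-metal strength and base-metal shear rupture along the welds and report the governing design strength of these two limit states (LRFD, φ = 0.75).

φR_n ≈ 208 kN (weld metal governs)

t_e = 0.707 × 4 = 2.828 mm; L = 340 mm.
Weld metal: φR_n = 0.75 × 0.6 × 480 × 2.828 × 340 × 10⁻³ = 207.7 kN.
Base metal (shear rupture): φR_n = 0.75 × 0.6 × 450 × 8 × 340 × 10⁻³ = 550.8 kN.
Governing: weld metal.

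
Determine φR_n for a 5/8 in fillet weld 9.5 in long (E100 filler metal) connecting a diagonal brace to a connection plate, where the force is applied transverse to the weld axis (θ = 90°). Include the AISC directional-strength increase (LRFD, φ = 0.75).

φR_n ≈ 283 kips

E100XX → F_EXX = 100 ksi.
t_e = 0.707 × 0.625 = 0.4419 in; A_we = 0.4419 × 9.5 = 4.198 in².
Directional factor: 1.0 + 0.5 sin^1.5(90°) = 1.5.
F_nw = 0.6 × 100 × 1.5 = 90 ksi.
φR_n = 0.75 × 90 × 4.198 = 283.4 kips.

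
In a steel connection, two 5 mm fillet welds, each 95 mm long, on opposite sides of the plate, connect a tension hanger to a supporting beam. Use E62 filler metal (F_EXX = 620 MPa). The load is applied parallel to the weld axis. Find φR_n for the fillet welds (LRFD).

Effective throat t_e = 0.707 × 5 = 3.535 mm.
Total length L = 190 mm; A_we = 3.535 × 190 = 671.6 mm².
F_nw = 0.6 F_EXX = 0.6 × 620 = 372 MPa.
φR_n = 0.75 × 372 × 671.6 × 10⁻³ = 187.4 kN.

φR_n ≈ 187 kN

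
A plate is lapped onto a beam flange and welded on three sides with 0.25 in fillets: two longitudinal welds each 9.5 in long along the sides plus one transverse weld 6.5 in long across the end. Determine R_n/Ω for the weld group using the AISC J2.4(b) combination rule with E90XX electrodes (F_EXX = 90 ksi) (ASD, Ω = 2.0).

R_n/Ω ≈ 124 kip

t_e = 0.707 × 0.25 = 0.1767 in.
R_nwl = 0.6 × 90 × 0.1767 × 19 = 181.3 kip (longitudinal, 2 welds).
R_nwt = 0.6 × 90 × 0.1767 × 6.5 = 62.04 kip (transverse, base value).
(i) R_nwl + R_nwt = 243.4 kip; (ii) 0.85 R_nwl + 1.5 R_nwt = 247.2 kip.
R_n = max = 247.2 kip [governs: (ii)]; R_n/Ω = 123.6 kip.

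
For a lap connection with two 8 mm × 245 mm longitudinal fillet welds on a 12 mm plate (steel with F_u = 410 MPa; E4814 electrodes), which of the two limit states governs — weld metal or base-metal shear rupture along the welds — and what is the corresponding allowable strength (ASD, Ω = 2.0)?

E48XX → F_EXX = 480 MPa.
t_e = 0.707 × 8 = 5.656 mm; L = 490 mm.
Weld metal: R_n/Ω = (1/2.0) × 0.6 × 480 × 5.656 × 490 × 10⁻³ = 399.1 kN.
Base metal (shear rupture): R_n/Ω = (1/2.0) × 0.6 × 410 × 12 × 490 × 10⁻³ = 723.2 kN.
Governing: weld metal.

R_n/Ω ≈ 399 kN (weld metal governs)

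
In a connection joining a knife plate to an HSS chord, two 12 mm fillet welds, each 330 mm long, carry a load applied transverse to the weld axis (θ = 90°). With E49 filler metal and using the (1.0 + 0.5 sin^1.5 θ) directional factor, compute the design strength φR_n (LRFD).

E49XX → F_EXX = 490 MPa.
t_e = 0.707 × 12 = 8.484 mm; A_we = 8.484 × 660 = 5599 mm².
Directional factor: 1.0 + 0.5 sin^1.5(90°) = 1.5.
F_nw = 0.6 × 490 × 1.5 = 441 MPa.
φR_n = 0.75 × 441 × 5599 × 10⁻³ = 1852 kN.

φR_n ≈ 1850 kN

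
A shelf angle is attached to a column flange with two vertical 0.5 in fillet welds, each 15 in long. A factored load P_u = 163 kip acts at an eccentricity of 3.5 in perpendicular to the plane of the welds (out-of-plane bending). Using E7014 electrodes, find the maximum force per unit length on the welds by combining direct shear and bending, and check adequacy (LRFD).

f_max ≈ 9.35 kip/in; adequate

E70XX → F_EXX = 70 ksi.
L_w = 2 × 15 = 30 in; section modulus (unit throat) S = 2 × L²/6 = 75 in².
Direct shear f_v = P/L_w = 163/30 = 5.433 kip/in.
Moment M = P × e = 163 × 3.5 = 570.5 kip·in; bending f_b = M/S = 7.607 kip/in.
f_max = √(f_v² + f_b²) = √(5.433² + 7.607²) = 9.348 kip/in.
φr_n = 0.75 × 0.6 × 70 × (0.707 × 0.5) = 11.14 kip/in → adequate.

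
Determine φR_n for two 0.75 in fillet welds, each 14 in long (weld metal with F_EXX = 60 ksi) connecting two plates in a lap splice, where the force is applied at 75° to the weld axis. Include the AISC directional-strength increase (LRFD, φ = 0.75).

φR_n ≈ 591 kips

t_e = 0.707 × 0.75 = 0.5302 in; A_we = 0.5302 × 28 = 14.85 in².
Directional factor: 1.0 + 0.5 sin^1.5(75°) = 1.475.
F_nw = 0.6 × 60 × 1.475 = 53.09 ksi.
φR_n = 0.75 × 53.09 × 14.85 = 591.1 kips.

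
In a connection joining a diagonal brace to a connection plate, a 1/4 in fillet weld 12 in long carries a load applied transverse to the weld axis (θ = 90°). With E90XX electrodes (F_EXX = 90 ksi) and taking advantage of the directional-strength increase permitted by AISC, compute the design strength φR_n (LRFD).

t_e = 0.707 × 0.25 = 0.1767 in; A_we = 0.1767 × 12 = 2.121 in².
Directional factor: 1.0 + 0.5 sin^1.5(90°) = 1.5.
F_nw = 0.6 × 90 × 1.5 = 81 ksi.
φR_n = 0.75 × 81 × 2.121 = 128.9 kip.

φR_n ≈ 129 kip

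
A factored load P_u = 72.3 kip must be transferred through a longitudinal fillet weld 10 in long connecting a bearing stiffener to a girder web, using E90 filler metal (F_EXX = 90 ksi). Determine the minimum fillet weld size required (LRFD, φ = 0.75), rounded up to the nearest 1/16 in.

Total weld length L = 10 in.
Required throat t_e = P_u / (φ × 0.6 F_EXX × L) = 72.3 / (0.75 × 0.6 × 90 × 10) = 0.1785 in.
Required leg w = t_e / 0.707 = 0.2525 in → use 5/16 in.

w = 5/16 in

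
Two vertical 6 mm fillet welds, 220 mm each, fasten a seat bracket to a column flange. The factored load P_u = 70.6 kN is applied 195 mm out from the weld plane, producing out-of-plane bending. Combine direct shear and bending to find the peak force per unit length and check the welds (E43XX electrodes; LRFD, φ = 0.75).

E43XX → F_EXX = 430 MPa.
L_w = 2 × 220 = 440 mm; section modulus (unit throat) S = 2 × L²/6 = 16130 mm².
Direct shear f_v = P/L_w = 70.6×10³/440 = 160.5 N/mm.
Moment M = P × e = 70.6×10³ × 195 = 13767000 N·mm; bending f_b = M/S = 853.3 N/mm.
f_max = √(f_v² + f_b²) = √(160.5² + 853.3²) = 868.3 N/mm.
φr_n = 0.75 × 0.6 × 430 × (0.707 × 6) = 820.8 N/mm → NOT adequate.

f_max ≈ 868 N/mm; NOT adequate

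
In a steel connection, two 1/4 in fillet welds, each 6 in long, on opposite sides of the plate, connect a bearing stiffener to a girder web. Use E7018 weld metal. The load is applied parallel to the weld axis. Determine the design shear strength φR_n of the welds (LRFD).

φR_n ≈ 66.8 kips

E70XX → F_EXX = 70 ksi.
Effective throat t_e = 0.707 × 0.25 = 0.1767 in.
Total length L = 12 in; A_we = 0.1767 × 12 = 2.121 in².
F_nw = 0.6 F_EXX = 0.6 × 70 = 42 ksi.
φR_n = 0.75 × 42 × 2.121 = 66.81 kips.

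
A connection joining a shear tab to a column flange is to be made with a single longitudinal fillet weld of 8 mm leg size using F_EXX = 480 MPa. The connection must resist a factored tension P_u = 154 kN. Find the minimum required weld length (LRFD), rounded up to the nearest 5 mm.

L = 130 mm

Throat t_e = 0.707 × 8 = 5.656 mm.
φr_n = 0.75 × 0.6 × 480 × 5.656 × 10⁻³ = 1.222 kN/mm.
L_req = P_u / φr_n = 154 / 1.222 = 126.1 mm total.
Round up → use L = 130 mm.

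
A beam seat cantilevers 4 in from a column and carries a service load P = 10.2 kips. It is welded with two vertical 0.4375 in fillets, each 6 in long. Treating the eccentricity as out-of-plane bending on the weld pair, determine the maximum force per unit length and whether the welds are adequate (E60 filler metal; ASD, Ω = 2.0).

f_max ≈ 3.5 kip/in; adequate

E60XX → F_EXX = 60 ksi.
L_w = 2 × 6 = 12 in; section modulus (unit throat) S = 2 × L²/6 = 12 in².
Direct shear f_v = P/L_w = 10.2/12 = 0.85 kip/in.
Moment M = P × e = 10.2 × 4 = 40.8 kip·in; bending f_b = M/S = 3.4 kip/in.
f_max = √(f_v² + f_b²) = √(0.85² + 3.4²) = 3.505 kip/in.
r_n/Ω = (1/2.0) × 0.6 × 60 × (0.707 × 0.4375) = 5.568 kip/in → adequate.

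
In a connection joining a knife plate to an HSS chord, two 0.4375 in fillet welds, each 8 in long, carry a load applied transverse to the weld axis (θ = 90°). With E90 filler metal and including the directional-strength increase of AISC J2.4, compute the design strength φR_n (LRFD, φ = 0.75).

φR_n ≈ 301 kip

E90XX → F_EXX = 90 ksi.
t_e = 0.707 × 0.4375 = 0.3093 in; A_we = 0.3093 × 16 = 4.949 in².
Directional factor: 1.0 + 0.5 sin^1.5(90°) = 1.5.
F_nw = 0.6 × 90 × 1.5 = 81 ksi.
φR_n = 0.75 × 81 × 4.949 = 300.7 kip.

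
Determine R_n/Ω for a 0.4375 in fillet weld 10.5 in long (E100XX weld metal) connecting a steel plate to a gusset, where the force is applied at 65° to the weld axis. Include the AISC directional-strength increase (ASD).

R_n/Ω ≈ 139 kip

E100XX → F_EXX = 100 ksi.
t_e = 0.707 × 0.4375 = 0.3093 in; A_we = 0.3093 × 10.5 = 3.248 in².
Directional factor: 1.0 + 0.5 sin^1.5(65°) = 1.431.
F_nw = 0.6 × 100 × 1.431 = 85.88 ksi.
R_n/Ω = (85.88 × 3.248) / 2.0 = 139.5 kip.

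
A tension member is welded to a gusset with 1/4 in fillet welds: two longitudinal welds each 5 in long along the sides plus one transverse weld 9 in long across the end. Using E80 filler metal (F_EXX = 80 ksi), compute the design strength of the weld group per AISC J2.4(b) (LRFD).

φR_n ≈ 140 kip

t_e = 0.707 × 0.25 = 0.1767 in.
R_nwl = 0.6 × 80 × 0.1767 × 10 = 84.84 kip (longitudinal, 2 welds).
R_nwt = 0.6 × 80 × 0.1767 × 9 = 76.36 kip (transverse, base value).
(i) R_nwl + R_nwt = 161.2 kip; (ii) 0.85 R_nwl + 1.5 R_nwt = 186.6 kip.
R_n = max = 186.6 kip [governs: (ii)]; φR_n = 140 kip.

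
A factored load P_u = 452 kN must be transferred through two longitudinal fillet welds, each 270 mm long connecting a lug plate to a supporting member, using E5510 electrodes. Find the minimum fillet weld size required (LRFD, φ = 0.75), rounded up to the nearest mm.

E55XX → F_EXX = 550 MPa.
Total weld length L = 540 mm.
Required throat t_e = P_u / (φ × 0.6 F_EXX × L) = 452 / (0.75 × 0.6 × 550 × 540 × 10⁻³) = 3.382 mm.
Required leg w = t_e / 0.707 = 4.784 mm → use 5 mm.

w = 5 mm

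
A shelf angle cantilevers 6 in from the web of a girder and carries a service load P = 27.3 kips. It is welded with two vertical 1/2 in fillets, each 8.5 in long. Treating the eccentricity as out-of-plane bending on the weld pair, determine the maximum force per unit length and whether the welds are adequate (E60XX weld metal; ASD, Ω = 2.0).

f_max ≈ 6.99 kip/in; NOT adequate

E60XX → F_EXX = 60 ksi.
L_w = 2 × 8.5 = 17 in; section modulus (unit throat) S = 2 × L²/6 = 24.08 in².
Direct shear f_v = P/L_w = 27.3/17 = 1.606 kip/in.
Moment M = P × e = 27.3 × 6 = 163.8 kip·in; bending f_b = M/S = 6.801 kip/in.
f_max = √(f_v² + f_b²) = √(1.606² + 6.801²) = 6.988 kip/in.
r_n/Ω = (1/2.0) × 0.6 × 60 × (0.707 × 0.5) = 6.363 kip/in → NOT adequate.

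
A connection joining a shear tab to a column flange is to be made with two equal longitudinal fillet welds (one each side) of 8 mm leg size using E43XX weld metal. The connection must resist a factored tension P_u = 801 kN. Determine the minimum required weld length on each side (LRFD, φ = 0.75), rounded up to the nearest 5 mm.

L = 370 mm on each side

E43XX → F_EXX = 430 MPa.
Throat t_e = 0.707 × 8 = 5.656 mm.
φr_n = 0.75 × 0.6 × 430 × 5.656 × 10⁻³ = 1.094 kN/mm.
L_req = P_u / φr_n = 801 / 1.094 = 731.9 mm total.
Per side: 731.9 / 2 = 365.9 mm.
Round up → use L = 370 mm on each side.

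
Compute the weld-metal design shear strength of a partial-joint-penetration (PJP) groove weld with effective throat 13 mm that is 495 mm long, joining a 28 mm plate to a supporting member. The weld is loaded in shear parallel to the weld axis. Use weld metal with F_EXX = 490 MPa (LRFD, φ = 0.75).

Effective throat (given) t_e = 13 mm.
A_we = 13 × 495 = 6435 mm².
F_nw = 0.6 F_EXX = 294 MPa.
φR_n = 0.75 × 294 × 6435 × 10⁻³ = 1419 kN.

φR_n ≈ 1420 kN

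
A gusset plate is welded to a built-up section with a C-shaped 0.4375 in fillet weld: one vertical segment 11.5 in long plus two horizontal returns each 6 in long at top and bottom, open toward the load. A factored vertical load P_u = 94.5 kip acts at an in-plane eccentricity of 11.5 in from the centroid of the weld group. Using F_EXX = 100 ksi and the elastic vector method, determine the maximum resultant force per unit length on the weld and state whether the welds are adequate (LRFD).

Total weld length L_w = 23.5 in. Treat welds as unit-width lines.
Centroid: x̄ = 2×6×3 / 23.5 = 1.532 in from the vertical weld.
Polar moment about centroid: J = I_x + I_y = [11.5³/12 + 2×6×5.75²] + [11.5×1.532² + 2(6³/12 + 6×1.468²)] = 612.3 in³.
Direct shear f_v = P/L_w = 94.5 / 23.5 = 4.021 kip/in (vertical).
Torsion M = P·e = 94.5 × 11.5 = 1086.8 kip·in.
Critical point at (x, y) = (4.468, 5.75) from centroid. f_tx = M·y/J = 10.2 kip/in; f_ty = M·x/J = 7.93 kip/in.
Resultant f_max = √[f_tx² + (f_v + f_ty)²] = √[10.2² + (4.021 + 7.93)²] = 15.72 kip/in.
Capacity per unit length: φr_n = 0.75 × 0.6 × 100 × (0.707 × 0.4375) = 13.92 kip/in.
15.72 > 13.92 → NOT adequate.

f_max ≈ 15.7 kip/in; NOT adequate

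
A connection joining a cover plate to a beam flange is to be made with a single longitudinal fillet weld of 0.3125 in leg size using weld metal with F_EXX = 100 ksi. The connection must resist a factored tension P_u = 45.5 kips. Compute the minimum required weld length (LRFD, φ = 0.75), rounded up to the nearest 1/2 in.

Throat t_e = 0.707 × 0.3125 = 0.2209 in.
φr_n = 0.75 × 0.6 × 100 × 0.2209 = 9.942 kips/in.
L_req = P_u / φr_n = 45.5 / 9.942 = 4.576 in total.
Round up → use L = 5 in.

L = 5 in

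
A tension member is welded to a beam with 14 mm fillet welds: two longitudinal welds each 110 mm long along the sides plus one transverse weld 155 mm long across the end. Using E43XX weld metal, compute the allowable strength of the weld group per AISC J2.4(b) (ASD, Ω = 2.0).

R_n/Ω ≈ 536 kN

E43XX → F_EXX = 430 MPa.
t_e = 0.707 × 14 = 9.898 mm.
R_nwl = 0.6 × 430 × 9.898 × 220 × 10⁻³ = 561.8 kN (longitudinal, 2 welds).
R_nwt = 0.6 × 430 × 9.898 × 155 × 10⁻³ = 395.8 kN (transverse, base value).
(i) R_nwl + R_nwt = 957.6 kN; (ii) 0.85 R_nwl + 1.5 R_nwt = 1071 kN.
R_n = max = 1071 kN [governs: (ii)]; R_n/Ω = 535.6 kN.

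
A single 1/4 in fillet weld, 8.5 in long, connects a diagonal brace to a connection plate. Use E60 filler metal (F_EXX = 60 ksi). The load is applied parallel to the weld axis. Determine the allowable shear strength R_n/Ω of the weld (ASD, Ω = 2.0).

R_n/Ω ≈ 27 kips

Effective throat t_e = 0.707 × 0.25 = 0.1767 in.
Total length L = 8.5 in; A_we = 0.1767 × 8.5 = 1.502 in².
F_nw = 0.6 F_EXX = 0.6 × 60 = 36 ksi.
R_n = 36 × 1.502 = 54.09 kips; R_n/Ω = 54.09/2.0 = 27.04 kips.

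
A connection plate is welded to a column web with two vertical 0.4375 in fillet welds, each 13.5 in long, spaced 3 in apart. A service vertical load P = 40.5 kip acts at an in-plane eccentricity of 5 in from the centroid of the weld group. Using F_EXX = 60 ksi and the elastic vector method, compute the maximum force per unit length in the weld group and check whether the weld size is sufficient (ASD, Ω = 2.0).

Total weld length L_w = 27 in. Treat welds as unit-width lines.
Polar moment about centroid: J = 2[d³/12 + d(b/2)²] = 2[13.5³/12 + 13.5×1.5²] = 470.8 in³.
Direct shear f_v = P/L_w = 40.5 / 27 = 1.5 kip/in (vertical).
Torsion M = P·e = 40.5 × 5 = 202.5 kip·in.
Critical point at (x, y) = (1.5, 6.75) from centroid. f_tx = M·y/J = 2.903 kip/in; f_ty = M·x/J = 0.6452 kip/in.
Resultant f_max = √[f_tx² + (f_v + f_ty)²] = √[2.903² + (1.5 + 0.6452)²] = 3.61 kip/in.
Capacity per unit length: r_n/Ω = (1/2.0) × 0.6 × 60 × (0.707 × 0.4375) = 5.568 kip/in.
3.61 ≤ 5.568 → adequate.

f_max ≈ 3.61 kip/in; adequate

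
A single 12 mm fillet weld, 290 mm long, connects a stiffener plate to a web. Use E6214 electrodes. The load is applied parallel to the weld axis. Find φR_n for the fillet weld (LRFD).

φR_n ≈ 686 kN

E62XX → F_EXX = 620 MPa.
Effective throat t_e = 0.707 × 12 = 8.484 mm.
Total length L = 290 mm; A_we = 8.484 × 290 = 2460 mm².
F_nw = 0.6 F_EXX = 0.6 × 620 = 372 MPa.
φR_n = 0.75 × 372 × 2460 × 10⁻³ = 686.4 kN.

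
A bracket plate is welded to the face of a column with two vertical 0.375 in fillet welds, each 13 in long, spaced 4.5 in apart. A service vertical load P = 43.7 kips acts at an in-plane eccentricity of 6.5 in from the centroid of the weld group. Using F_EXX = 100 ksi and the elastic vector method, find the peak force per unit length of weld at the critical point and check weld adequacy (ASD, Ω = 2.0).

f_max ≈ 4.75 kip/in; adequate

Total weld length L_w = 26 in. Treat welds as unit-width lines.
Polar moment about centroid: J = 2[d³/12 + d(b/2)²] = 2[13³/12 + 13×2.25²] = 497.8 in³.
Direct shear f_v = P/L_w = 43.7 / 26 = 1.681 kip/in (vertical).
Torsion M = P·e = 43.7 × 6.5 = 284.05 kip·in.
Critical point at (x, y) = (2.25, 6.5) from centroid. f_tx = M·y/J = 3.709 kip/in; f_ty = M·x/J = 1.284 kip/in.
Resultant f_max = √[f_tx² + (f_v + f_ty)²] = √[3.709² + (1.681 + 1.284)²] = 4.748 kip/in.
Capacity per unit length: r_n/Ω = (1/2.0) × 0.6 × 100 × (0.707 × 0.375) = 7.954 kip/in.
4.748 ≤ 7.954 → adequate.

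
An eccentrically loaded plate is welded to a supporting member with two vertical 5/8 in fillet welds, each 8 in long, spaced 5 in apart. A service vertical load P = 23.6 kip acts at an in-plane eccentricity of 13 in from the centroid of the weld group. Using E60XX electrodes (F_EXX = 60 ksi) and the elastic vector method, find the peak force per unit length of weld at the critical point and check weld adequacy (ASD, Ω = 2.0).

Total weld length L_w = 16 in. Treat welds as unit-width lines.
Polar moment about centroid: J = 2[d³/12 + d(b/2)²] = 2[8³/12 + 8×2.5²] = 185.3 in³.
Direct shear f_v = P/L_w = 23.6 / 16 = 1.475 kip/in (vertical).
Torsion M = P·e = 23.6 × 13 = 306.8 kip·in.
Critical point at (x, y) = (2.5, 4) from centroid. f_tx = M·y/J = 6.622 kip/in; f_ty = M·x/J = 4.138 kip/in.
Resultant f_max = √[f_tx² + (f_v + f_ty)²] = √[6.622² + (1.475 + 4.138)²] = 8.681 kip/in.
Capacity per unit length: r_n/Ω = (1/2.0) × 0.6 × 60 × (0.707 × 0.625) = 7.954 kip/in.
8.681 > 7.954 → NOT adequate.

f_max ≈ 8.68 kip/in; NOT adequate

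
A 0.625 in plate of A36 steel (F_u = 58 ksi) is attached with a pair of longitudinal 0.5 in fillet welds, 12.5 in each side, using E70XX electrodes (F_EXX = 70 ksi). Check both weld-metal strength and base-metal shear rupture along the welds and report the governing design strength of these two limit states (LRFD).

φR_n ≈ 278 kip (weld metal governs)

t_e = 0.707 × 0.5 = 0.3535 in; L = 25 in.
Weld metal: φR_n = 0.75 × 0.6 × 70 × 0.3535 × 25 = 278.4 kip.
Base metal (shear rupture): φR_n = 0.75 × 0.6 × 58 × 0.625 × 25 = 407.8 kip.
Governing: weld metal.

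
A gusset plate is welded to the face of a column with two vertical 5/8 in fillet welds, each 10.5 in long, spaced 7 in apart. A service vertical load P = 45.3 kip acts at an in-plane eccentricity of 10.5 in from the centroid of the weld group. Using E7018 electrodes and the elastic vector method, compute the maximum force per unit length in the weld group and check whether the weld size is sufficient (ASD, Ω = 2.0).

E70XX → F_EXX = 70 ksi.
Total weld length L_w = 21 in. Treat welds as unit-width lines.
Polar moment about centroid: J = 2[d³/12 + d(b/2)²] = 2[10.5³/12 + 10.5×3.5²] = 450.2 in³.
Direct shear f_v = P/L_w = 45.3 / 21 = 2.157 kip/in (vertical).
Torsion M = P·e = 45.3 × 10.5 = 475.65 kip·in.
Critical point at (x, y) = (3.5, 5.25) from centroid. f_tx = M·y/J = 5.547 kip/in; f_ty = M·x/J = 3.698 kip/in.
Resultant f_max = √[f_tx² + (f_v + f_ty)²] = √[5.547² + (2.157 + 3.698)²] = 8.065 kip/in.
Capacity per unit length: r_n/Ω = (1/2.0) × 0.6 × 70 × (0.707 × 0.625) = 9.279 kip/in.
8.065 ≤ 9.279 → adequate.

f_max ≈ 8.07 kip/in; adequate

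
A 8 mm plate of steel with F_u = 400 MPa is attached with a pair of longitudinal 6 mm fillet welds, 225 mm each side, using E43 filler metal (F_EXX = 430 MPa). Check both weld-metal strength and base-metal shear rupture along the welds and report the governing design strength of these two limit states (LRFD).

φR_n ≈ 369 kN (weld metal governs)

t_e = 0.707 × 6 = 4.242 mm; L = 450 mm.
Weld metal: φR_n = 0.75 × 0.6 × 430 × 4.242 × 450 × 10⁻³ = 369.4 kN.
Base metal (shear rupture): φR_n = 0.75 × 0.6 × 400 × 8 × 450 × 10⁻³ = 648 kN.
Governing: weld metal.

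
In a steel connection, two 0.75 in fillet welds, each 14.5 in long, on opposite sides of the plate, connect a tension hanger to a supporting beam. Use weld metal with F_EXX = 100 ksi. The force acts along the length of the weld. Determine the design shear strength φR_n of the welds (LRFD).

φR_n ≈ 692 kip

Effective throat t_e = 0.707 × 0.75 = 0.5302 in.
Total length L = 29 in; A_we = 0.5302 × 29 = 15.38 in².
F_nw = 0.6 F_EXX = 0.6 × 100 = 60 ksi.
φR_n = 0.75 × 60 × 15.38 = 692 kip.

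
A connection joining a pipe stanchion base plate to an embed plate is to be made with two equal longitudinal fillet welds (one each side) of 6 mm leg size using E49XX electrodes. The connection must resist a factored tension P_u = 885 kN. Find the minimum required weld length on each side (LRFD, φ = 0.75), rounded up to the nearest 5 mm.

L = 475 mm on each side

E49XX → F_EXX = 490 MPa.
Throat t_e = 0.707 × 6 = 4.242 mm.
φr_n = 0.75 × 0.6 × 490 × 4.242 × 10⁻³ = 0.9354 kN/mm.
L_req = P_u / φr_n = 885 / 0.9354 = 946.2 mm total.
Per side: 946.2 / 2 = 473.1 mm.
Round up → use L = 475 mm on each side.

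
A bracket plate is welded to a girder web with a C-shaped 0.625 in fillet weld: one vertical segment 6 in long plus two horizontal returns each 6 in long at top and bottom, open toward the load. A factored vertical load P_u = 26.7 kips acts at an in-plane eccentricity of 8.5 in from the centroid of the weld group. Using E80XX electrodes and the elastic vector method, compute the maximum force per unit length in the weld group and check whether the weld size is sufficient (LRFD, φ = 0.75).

E80XX → F_EXX = 80 ksi.
Total weld length L_w = 18 in. Treat welds as unit-width lines.
Centroid: x̄ = 2×6×3 / 18 = 2 in from the vertical weld.
Polar moment about centroid: J = I_x + I_y = [6³/12 + 2×6×3²] + [6×2² + 2(6³/12 + 6×1²)] = 198 in³.
Direct shear f_v = P/L_w = 26.7 / 18 = 1.483 kip/in (vertical).
Torsion M = P·e = 26.7 × 8.5 = 226.95 kip·in.
Critical point at (x, y) = (4, 3) from centroid. f_tx = M·y/J = 3.439 kip/in; f_ty = M·x/J = 4.585 kip/in.
Resultant f_max = √[f_tx² + (f_v + f_ty)²] = √[3.439² + (1.483 + 4.585)²] = 6.975 kip/in.
Capacity per unit length: φr_n = 0.75 × 0.6 × 80 × (0.707 × 0.625) = 15.91 kip/in.
6.975 ≤ 15.91 → adequate.

f_max ≈ 6.97 kip/in; adequate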